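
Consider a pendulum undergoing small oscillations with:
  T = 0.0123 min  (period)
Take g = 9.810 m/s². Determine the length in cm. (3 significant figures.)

Rearranging T = 2π√(L/g) for L: L = g·(T/2π)².
T = 0.0123 min = 0.7380 s; g = 9.810 m/s².
L = 0.1353 m
0.1353 m × (1 cm / 0.01000 m) = 13.53 cm

13.5 cm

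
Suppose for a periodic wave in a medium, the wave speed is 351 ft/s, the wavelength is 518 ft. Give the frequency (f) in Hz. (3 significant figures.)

0.678 Hz

Rearranging: f = v/λ.
v = 351 ft/s = 107.0 m/s; λ = 518 ft = 157.9 m.
f = 0.6776 Hz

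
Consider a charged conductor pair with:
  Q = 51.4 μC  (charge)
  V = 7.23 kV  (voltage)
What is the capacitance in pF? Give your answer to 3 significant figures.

Directly: C = Q/V.
Q = 51.4 μC = 5.140×10^-5 C; V = 7.23 kV = 7230 V.
C = 7.109×10^-9 F
7.109×10^-9 F × (1 pF / 1.000×10^-12 F) = 7109 pF

7110 pF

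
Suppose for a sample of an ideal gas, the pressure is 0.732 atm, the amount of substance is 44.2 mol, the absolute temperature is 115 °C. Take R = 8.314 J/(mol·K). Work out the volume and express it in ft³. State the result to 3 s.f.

67.9 ft³

Rearranging: V = nRT/P.
P = 0.732 atm = 74170 Pa; n = 44.2 mol; T = 115 °C = 388.1 K; R = 8.314 J/(mol·K).
V = 1.923 m³
1.923 m³ × (1 ft³ / 0.02832 m³) = 67.91 ft³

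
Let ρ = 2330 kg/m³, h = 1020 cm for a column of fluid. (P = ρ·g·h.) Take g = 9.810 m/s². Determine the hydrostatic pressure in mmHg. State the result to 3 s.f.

1750 mmHg

Directly: P = ρgh.
ρ = 2330 kg/m³; h = 1020 cm = 10.20 m; g = 9.810 m/s².
P = 2.331×10^5 Pa
2.331×10^5 Pa × (1 mmHg / 133.3 Pa) = 1749 mmHg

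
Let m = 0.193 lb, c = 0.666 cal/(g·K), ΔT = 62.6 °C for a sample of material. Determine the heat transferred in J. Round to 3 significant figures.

Q is given directly by: Q = mcΔT.
m = 0.193 lb = 0.08754 kg; c = 0.666 cal/(g·K) = 2787 J/(kg·K); ΔT = 62.6 °C = 62.60 K.
Q = 15271 J  (the unit combination reduces to kg·m²/s² = J)

15300 J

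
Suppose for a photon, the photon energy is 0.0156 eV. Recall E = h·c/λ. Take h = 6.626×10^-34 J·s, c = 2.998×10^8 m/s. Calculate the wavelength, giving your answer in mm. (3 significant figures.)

Solving E = h·c/λ for λ: λ = hc/E.
E = 0.0156 eV = 2.499×10^-21 J; h = 6.626×10^-34 J·s; c = 2.998×10^8 m/s.
λ = 7.948×10^-5 m
7.948×10^-5 m × (1 mm / 0.001000 m) = 0.07948 mm

0.0795 mm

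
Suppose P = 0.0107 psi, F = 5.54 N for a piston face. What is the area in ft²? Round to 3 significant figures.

0.808 ft²

Rearranging: A = F/P.
P = 0.0107 psi = 73.77 Pa; F = 5.54 N.
A = 0.07509 m²
0.07509 m² × (1 ft² / 0.09290 m²) = 0.8083 ft²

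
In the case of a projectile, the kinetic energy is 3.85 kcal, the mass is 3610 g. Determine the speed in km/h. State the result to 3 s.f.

Rearranging: v = √(2·KE/m).
KE = 3.85 kcal = 16108 J; m = 3610 g = 3.610 kg.
v = 94.47 m/s
94.47 m/s × (1 km/h / 0.2778 m/s) = 340.1 km/h

340 km/h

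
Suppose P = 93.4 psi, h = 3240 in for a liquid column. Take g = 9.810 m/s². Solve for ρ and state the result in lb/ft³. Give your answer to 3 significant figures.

Rearranging P = ρ·g·h for ρ: ρ = P/(g·h).
P = 93.4 psi = 6.440×10^5 Pa; h = 3240 in = 82.30 m; g = 9.810 m/s².
ρ = 797.7 kg/m³
797.7 kg/m³ × (1 lb/ft³ / 16.02 kg/m³) = 49.80 lb/ft³

49.8 lb/ft³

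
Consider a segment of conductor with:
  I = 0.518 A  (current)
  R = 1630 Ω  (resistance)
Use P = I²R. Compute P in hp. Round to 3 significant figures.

0.587 hp

P is given directly by: P = I²R.
I = 0.518 A; R = 1630 Ω.
P = 437.4 W  (the unit combination reduces to kg·m²/s³ = W)
437.4 W × (1 hp / 745.7 W) = 0.5865 hp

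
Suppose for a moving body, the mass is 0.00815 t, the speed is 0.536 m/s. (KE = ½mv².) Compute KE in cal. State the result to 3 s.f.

0.280 cal

Directly: KE = ½mv².
m = 0.00815 t = 8.150 kg; v = 0.536 m/s.
KE = 1.171 J
1.171 J × (1 cal / 4.184 J) = 0.2798 cal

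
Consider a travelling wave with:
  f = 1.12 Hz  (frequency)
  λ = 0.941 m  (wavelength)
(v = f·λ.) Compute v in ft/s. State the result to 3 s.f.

3.46 ft/s

Directly: v = fλ.
f = 1.12 Hz; λ = 0.941 m.
v = 1.054 m/s
1.054 m/s × (1 ft/s / 0.3048 m/s) = 3.458 ft/s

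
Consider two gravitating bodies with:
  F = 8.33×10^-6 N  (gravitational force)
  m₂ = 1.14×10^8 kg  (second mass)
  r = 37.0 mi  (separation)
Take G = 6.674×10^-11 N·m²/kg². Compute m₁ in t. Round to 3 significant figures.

3880 t

Rearranging F = G·m₁·m₂/r² for m₁: m₁ = F·r²/(G·m₂).
F = 8.33×10^-6 N; m₂ = 1.14×10^8 kg; r = 37.0 mi = 59546 m; G = 6.674×10^-11 N·m²/kg².
m₁ = 3.882×10^6 kg
3.882×10^6 kg × (1 t / 1000 kg) = 3882 t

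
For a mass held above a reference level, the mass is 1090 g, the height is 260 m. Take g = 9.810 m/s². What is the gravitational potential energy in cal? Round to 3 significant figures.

664 cal

Directly: PE = mgh.
m = 1090 g = 1.090 kg; h = 260 m; g = 9.810 m/s².
PE = 2780 J
2780 J × (1 cal / 4.184 J) = 664.5 cal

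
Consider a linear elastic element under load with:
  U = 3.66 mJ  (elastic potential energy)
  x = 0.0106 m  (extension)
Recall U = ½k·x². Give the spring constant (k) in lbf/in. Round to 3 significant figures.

Rearranging U = ½k·x² for k: k = 2U/x².
U = 3.66 mJ = 0.003660 J; x = 0.0106 m.
k = 65.15 N/m
65.15 N/m × (1 lbf/in / 175.1 N/m) = 0.3720 lbf/in

0.372 lbf/in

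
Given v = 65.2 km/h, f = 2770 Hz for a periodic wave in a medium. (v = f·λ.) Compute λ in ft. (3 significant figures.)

Solving v = f·λ for λ: λ = v/f.
v = 65.2 km/h = 18.11 m/s; f = 2770 Hz.
λ = 0.006538 m
0.006538 m × (1 ft / 0.3048 m) = 0.02145 ft

0.0215 ft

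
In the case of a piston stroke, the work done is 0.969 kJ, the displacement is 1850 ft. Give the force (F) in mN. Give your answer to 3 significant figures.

1720 mN

Solving W = F·d for F: F = W/d.
W = 0.969 kJ = 969.0 J; d = 1850 ft = 563.9 m.
F = 1.718 N  (the unit combination reduces to kg·m/s² = N)
1.718 N × (1 mN / 0.001000 N) = 1718 mN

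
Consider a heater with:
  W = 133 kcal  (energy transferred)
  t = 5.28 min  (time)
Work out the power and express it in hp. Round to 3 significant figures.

Directly: P = W/t.
W = 133 kcal = 5.565×10^5 J; t = 5.28 min = 316.8 s.
P = 1757 W
1757 W × (1 hp / 745.7 W) = 2.356 hp

2.36 hp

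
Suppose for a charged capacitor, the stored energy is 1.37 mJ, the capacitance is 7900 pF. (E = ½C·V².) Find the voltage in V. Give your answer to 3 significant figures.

589 V

Solving E = ½C·V² for V: V = √(2E/C).
E = 1.37 mJ = 0.001370 J; C = 7900 pF = 7.900×10^-9 F.
V = 588.9 V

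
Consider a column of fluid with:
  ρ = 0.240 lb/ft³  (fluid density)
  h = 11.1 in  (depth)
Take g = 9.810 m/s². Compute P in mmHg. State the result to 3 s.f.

0.0798 mmHg

Directly: P = ρgh.
ρ = 0.240 lb/ft³ = 3.844 kg/m³; h = 11.1 in = 0.2819 m; g = 9.810 m/s².
P = 10.63 Pa
10.63 Pa × (1 mmHg / 133.3 Pa) = 0.07975 mmHg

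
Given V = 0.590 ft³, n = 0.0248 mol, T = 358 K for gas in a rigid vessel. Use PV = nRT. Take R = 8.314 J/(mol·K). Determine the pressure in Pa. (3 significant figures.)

From the ideal-gas law: P = nRT/V.
V = 0.590 ft³ = 0.01671 m³; n = 0.0248 mol; T = 358 K; R = 8.314 J/(mol·K).
P = 4418 Pa  (the unit combination reduces to kg/(m·s²) = Pa)

4420 Pa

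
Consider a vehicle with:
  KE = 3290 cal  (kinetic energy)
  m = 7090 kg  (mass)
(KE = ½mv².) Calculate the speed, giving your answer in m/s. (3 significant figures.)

Rearranging: v = √(2·KE/m).
KE = 3290 cal = 13765 J; m = 7090 kg.
v = 1.971 m/s

1.97 m/s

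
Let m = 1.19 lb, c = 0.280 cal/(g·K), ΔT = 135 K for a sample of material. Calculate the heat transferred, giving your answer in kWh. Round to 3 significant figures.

0.0237 kWh

Directly: Q = mcΔT.
m = 1.19 lb = 0.5398 kg; c = 0.280 cal/(g·K) = 1172 J/(kg·K); ΔT = 135 K.
Q = 85368 J
85368 J × (1 kWh / 3.600×10^6 J) = 0.02371 kWh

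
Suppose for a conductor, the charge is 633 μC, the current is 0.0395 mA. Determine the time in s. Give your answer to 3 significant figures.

Rearranging: t = q/I.
q = 633 μC = 6.330×10^-4 C; I = 0.0395 mA = 3.950×10^-5 A.
t = 16.03 s

16.0 s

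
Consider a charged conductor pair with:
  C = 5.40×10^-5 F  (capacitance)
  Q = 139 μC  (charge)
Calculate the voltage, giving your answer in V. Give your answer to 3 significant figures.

Solving C = Q/V for V: V = Q/C.
C = 5.40×10^-5 F; Q = 139 μC = 1.390×10^-4 C.
V = 2.574 V

2.57 V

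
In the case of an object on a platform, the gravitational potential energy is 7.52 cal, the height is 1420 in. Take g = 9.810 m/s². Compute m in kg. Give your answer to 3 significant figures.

Solving PE = m·g·h for m: m = PE/(g·h).
PE = 7.52 cal = 31.46 J; h = 1420 in = 36.07 m; g = 9.810 m/s².
m = 0.08892 kg

0.0889 kg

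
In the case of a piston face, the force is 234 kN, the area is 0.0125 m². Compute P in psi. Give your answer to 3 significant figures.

P is given directly by: P = F/A.
F = 234 kN = 2.340×10^5 N; A = 0.0125 m².
P = 1.872×10^7 Pa  (the unit combination reduces to kg/(m·s²) = Pa)
1.872×10^7 Pa × (1 psi / 6895 Pa) = 2715 psi

2720 psi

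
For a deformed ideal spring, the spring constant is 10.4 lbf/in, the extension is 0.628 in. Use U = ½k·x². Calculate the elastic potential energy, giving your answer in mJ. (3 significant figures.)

U is given directly by: U = ½kx².
k = 10.4 lbf/in = 1821 N/m; x = 0.628 in = 0.01595 m.
U = 0.2317 J
0.2317 J × (1 mJ / 0.001000 J) = 231.7 mJ

232 mJ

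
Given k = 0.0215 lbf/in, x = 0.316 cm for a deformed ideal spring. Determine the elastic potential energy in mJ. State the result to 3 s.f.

Directly: U = ½kx².
k = 0.0215 lbf/in = 3.765 N/m; x = 0.316 cm = 0.003160 m.
U = 1.880×10^-5 J
1.880×10^-5 J × (1 mJ / 0.001000 J) = 0.01880 mJ

0.0188 mJ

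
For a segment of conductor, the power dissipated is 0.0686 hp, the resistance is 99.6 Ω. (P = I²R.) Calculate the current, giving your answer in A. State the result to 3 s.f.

Rearranging: I = √(P/R).
P = 0.0686 hp = 51.16 W; R = 99.6 Ω.
I = 0.7167 A

0.717 A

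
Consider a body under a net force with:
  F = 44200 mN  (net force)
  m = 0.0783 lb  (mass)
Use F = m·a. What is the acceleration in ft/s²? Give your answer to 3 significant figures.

From Newton's second law: a = F/m.
F = 44200 mN = 44.20 N; m = 0.0783 lb = 0.03552 kg.
a = 1244 m/s²
1244 m/s² × (1 ft/s² / 0.3048 m/s²) = 4083 ft/s²

4080 ft/s²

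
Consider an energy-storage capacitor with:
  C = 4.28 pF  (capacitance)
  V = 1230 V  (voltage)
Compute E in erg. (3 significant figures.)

E is given directly by: E = ½CV².
C = 4.28 pF = 4.280×10^-12 F; V = 1230 V.
E = 3.238×10^-6 J
3.238×10^-6 J × (1 erg / 1.000×10^-7 J) = 32.38 erg

32.4 erg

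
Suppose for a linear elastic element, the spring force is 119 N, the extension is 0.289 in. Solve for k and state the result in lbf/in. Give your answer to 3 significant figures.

92.6 lbf/in

From Hooke's law: k = F/x.
F = 119 N; x = 0.289 in = 0.007341 m.
k = 16211 N/m
16211 N/m × (1 lbf/in / 175.1 N/m) = 92.57 lbf/in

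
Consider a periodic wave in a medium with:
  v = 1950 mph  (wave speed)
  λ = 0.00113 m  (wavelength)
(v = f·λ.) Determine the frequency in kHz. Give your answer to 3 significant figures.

Solving v = f·λ for f: f = v/λ.
v = 1950 mph = 871.7 m/s; λ = 0.00113 m.
f = 7.714×10^5 Hz
7.714×10^5 Hz × (1 kHz / 1000 Hz) = 771.4 kHz

771 kHz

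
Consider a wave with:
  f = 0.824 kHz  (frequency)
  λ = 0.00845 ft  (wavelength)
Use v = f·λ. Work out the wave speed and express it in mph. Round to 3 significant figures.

v is given directly by: v = fλ.
f = 0.824 kHz = 824.0 Hz; λ = 0.00845 ft = 0.002576 m.
v = 2.122 m/s
2.122 m/s × (1 mph / 0.4470 m/s) = 4.747 mph

4.75 mph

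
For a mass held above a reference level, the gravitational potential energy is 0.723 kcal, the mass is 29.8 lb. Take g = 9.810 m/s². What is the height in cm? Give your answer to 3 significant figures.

2280 cm

Rearranging: h = PE/(m·g).
PE = 0.723 kcal = 3025 J; m = 29.8 lb = 13.52 kg; g = 9.810 m/s².
h = 22.81 m
22.81 m × (1 cm / 0.01000 m) = 2281 cm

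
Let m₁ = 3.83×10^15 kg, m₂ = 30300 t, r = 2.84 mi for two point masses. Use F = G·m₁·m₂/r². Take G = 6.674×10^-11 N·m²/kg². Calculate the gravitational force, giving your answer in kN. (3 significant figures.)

Directly: F = Gm₁m₂/r².
m₁ = 3.83×10^15 kg; m₂ = 30300 t = 3.030×10^7 kg; r = 2.84 mi = 4571 m; G = 6.674×10^-11 N·m²/kg².
F = 3.708×10^5 N
3.708×10^5 N × (1 kN / 1000 N) = 370.8 kN

371 kN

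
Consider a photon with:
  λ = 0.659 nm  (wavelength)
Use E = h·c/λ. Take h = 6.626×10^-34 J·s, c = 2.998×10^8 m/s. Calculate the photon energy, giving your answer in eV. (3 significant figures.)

1880 eV

E is given directly by: E = hc/λ.
λ = 0.659 nm = 6.590×10^-10 m; h = 6.626×10^-34 J·s; c = 2.998×10^8 m/s.
E = 3.014×10^-16 J
3.014×10^-16 J × (1 eV / 1.602×10^-19 J) = 1881 eV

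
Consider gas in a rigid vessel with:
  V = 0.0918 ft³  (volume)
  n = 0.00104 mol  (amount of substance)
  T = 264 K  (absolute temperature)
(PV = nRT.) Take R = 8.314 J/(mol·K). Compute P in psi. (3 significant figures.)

0.127 psi

From the ideal-gas law: P = nRT/V.
V = 0.0918 ft³ = 0.002599 m³; n = 0.00104 mol; T = 264 K; R = 8.314 J/(mol·K).
P = 878.1 Pa
878.1 Pa × (1 psi / 6895 Pa) = 0.1274 psi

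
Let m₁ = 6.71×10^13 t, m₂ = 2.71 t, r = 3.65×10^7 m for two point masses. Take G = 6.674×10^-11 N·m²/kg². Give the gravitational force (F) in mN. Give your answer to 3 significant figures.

From Newton's law of gravitation: F = Gm₁m₂/r².
m₁ = 6.71×10^13 t = 6.710×10^16 kg; m₂ = 2.71 t = 2710 kg; r = 3.65×10^7 m; G = 6.674×10^-11 N·m²/kg².
F = 9.109×10^-6 N
9.109×10^-6 N × (1 mN / 0.001000 N) = 0.009109 mN

0.00911 mN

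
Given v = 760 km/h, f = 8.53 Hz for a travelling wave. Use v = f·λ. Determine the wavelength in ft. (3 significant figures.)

81.2 ft

Rearranging v = f·λ for λ: λ = v/f.
v = 760 km/h = 211.1 m/s; f = 8.53 Hz.
λ = 24.75 m
24.75 m × (1 ft / 0.3048 m) = 81.20 ft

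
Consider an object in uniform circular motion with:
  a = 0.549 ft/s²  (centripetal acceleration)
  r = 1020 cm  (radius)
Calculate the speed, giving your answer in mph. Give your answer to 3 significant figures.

Solving a = v²/r for v: v = √(a·r).
a = 0.549 ft/s² = 0.1673 m/s²; r = 1020 cm = 10.20 m.
v = 1.306 m/s
1.306 m/s × (1 mph / 0.4470 m/s) = 2.922 mph

2.92 mph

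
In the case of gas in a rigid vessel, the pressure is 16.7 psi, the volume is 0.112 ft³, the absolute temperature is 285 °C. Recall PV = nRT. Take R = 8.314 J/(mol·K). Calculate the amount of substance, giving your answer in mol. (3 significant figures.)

Rearranging: n = PV/(RT).
P = 16.7 psi = 1.151×10^5 Pa; V = 0.112 ft³ = 0.003171 m³; T = 285 °C = 558.1 K; R = 8.314 J/(mol·K).
n = 0.07869 mol

0.0787 mol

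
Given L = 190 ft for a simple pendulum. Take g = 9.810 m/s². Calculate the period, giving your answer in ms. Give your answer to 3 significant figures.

T is given directly by: T = 2π√(L/g).
L = 190 ft = 57.91 m; g = 9.810 m/s².
T = 15.27 s
15.27 s × (1 ms / 0.001000 s) = 15266 ms

15300 ms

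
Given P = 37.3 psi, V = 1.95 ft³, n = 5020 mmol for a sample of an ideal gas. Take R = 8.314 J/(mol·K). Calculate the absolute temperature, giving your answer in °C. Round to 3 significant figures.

Rearranging: T = PV/(nR).
P = 37.3 psi = 2.572×10^5 Pa; V = 1.95 ft³ = 0.05522 m³; n = 5020 mmol = 5.020 mol; R = 8.314 J/(mol·K).
T = 340.2 K
340.2 K − 273.15 = 67.10 °C

67.1 °C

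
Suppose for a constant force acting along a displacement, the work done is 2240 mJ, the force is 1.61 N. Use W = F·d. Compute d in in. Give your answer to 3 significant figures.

Solving W = F·d for d: d = W/F.
W = 2240 mJ = 2.240 J; F = 1.61 N.
d = 1.391 m
1.391 m × (1 in / 0.02540 m) = 54.78 in

54.8 in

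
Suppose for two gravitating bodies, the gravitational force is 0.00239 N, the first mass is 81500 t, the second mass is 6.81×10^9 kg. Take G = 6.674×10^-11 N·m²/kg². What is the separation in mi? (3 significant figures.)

From Newton's law of gravitation: r = √(G·m₁m₂/F).
F = 0.00239 N; m₁ = 81500 t = 8.150×10^7 kg; m₂ = 6.81×10^9 kg; G = 6.674×10^-11 N·m²/kg².
r = 1.245×10^5 m
1.245×10^5 m × (1 mi / 1609 m) = 77.36 mi

77.4 mi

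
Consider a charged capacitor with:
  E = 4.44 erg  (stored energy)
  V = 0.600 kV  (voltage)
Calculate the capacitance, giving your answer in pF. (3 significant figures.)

Rearranging: C = 2E/V².
E = 4.44 erg = 4.440×10^-7 J; V = 0.600 kV = 600.0 V.
C = 2.467×10^-12 F
2.467×10^-12 F × (1 pF / 1.000×10^-12 F) = 2.467 pF

2.47 pF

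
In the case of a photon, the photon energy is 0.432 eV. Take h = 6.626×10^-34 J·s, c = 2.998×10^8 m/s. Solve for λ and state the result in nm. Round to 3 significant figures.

Solving E = h·c/λ for λ: λ = hc/E.
E = 0.432 eV = 6.921×10^-20 J; h = 6.626×10^-34 J·s; c = 2.998×10^8 m/s.
λ = 2.870×10^-6 m
2.870×10^-6 m × (1 nm / 1.000×10^-9 m) = 2870 nm

2870 nm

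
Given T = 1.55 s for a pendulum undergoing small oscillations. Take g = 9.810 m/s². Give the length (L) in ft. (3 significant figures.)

1.96 ft

Solving T = 2π√(L/g) for L: L = g·(T/2π)².
T = 1.55 s; g = 9.810 m/s².
L = 0.5970 m
0.5970 m × (1 ft / 0.3048 m) = 1.959 ft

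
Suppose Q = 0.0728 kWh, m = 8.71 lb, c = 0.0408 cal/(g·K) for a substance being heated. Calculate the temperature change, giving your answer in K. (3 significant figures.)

389 K

Solving Q = m·c·ΔT for ΔT: ΔT = Q/(m·c).
Q = 0.0728 kWh = 2.621×10^5 J; m = 8.71 lb = 3.951 kg; c = 0.0408 cal/(g·K) = 170.7 J/(kg·K).
ΔT = 388.6 K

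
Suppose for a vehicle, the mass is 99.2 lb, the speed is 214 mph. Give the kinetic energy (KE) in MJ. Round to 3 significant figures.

Directly: KE = ½mv².
m = 99.2 lb = 45.00 kg; v = 214 mph = 95.67 m/s.
KE = 2.059×10^5 J  (the unit combination reduces to kg·m²/s² = J)
2.059×10^5 J × (1 MJ / 1.000×10^6 J) = 0.2059 MJ

0.206 MJ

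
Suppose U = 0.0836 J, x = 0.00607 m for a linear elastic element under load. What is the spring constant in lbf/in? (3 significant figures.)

25.9 lbf/in

Solving U = ½k·x² for k: k = 2U/x².
U = 0.0836 J; x = 0.00607 m.
k = 4538 N/m
4538 N/m × (1 lbf/in / 175.1 N/m) = 25.91 lbf/in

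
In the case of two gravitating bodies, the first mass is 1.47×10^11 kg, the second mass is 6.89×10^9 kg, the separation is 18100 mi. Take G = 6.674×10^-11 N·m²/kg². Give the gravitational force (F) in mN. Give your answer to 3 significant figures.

F is given directly by: F = Gm₁m₂/r².
m₁ = 1.47×10^11 kg; m₂ = 6.89×10^9 kg; r = 18100 mi = 2.913×10^7 m; G = 6.674×10^-11 N·m²/kg².
F = 7.967×10^-5 N  (the unit combination reduces to kg·m/s² = N)
7.967×10^-5 N × (1 mN / 0.001000 N) = 0.07967 mN

0.0797 mN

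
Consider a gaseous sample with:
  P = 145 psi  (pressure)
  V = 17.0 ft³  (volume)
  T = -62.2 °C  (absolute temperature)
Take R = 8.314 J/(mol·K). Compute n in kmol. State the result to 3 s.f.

From the ideal-gas law: n = PV/(RT).
P = 145 psi = 9.997×10^5 Pa; V = 17.0 ft³ = 0.4814 m³; T = -62.2 °C = 210.9 K; R = 8.314 J/(mol·K).
n = 274.4 mol
274.4 mol × (1 kmol / 1000 mol) = 0.2744 kmol

0.274 kmol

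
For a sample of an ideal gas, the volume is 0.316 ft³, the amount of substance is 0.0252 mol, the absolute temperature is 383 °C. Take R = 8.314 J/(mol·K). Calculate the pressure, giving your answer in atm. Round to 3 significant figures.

P is given directly by: P = nRT/V.
V = 0.316 ft³ = 0.008948 m³; n = 0.0252 mol; T = 383 °C = 656.1 K; R = 8.314 J/(mol·K).
P = 15363 Pa
15363 Pa × (1 atm / 1.013×10^5 Pa) = 0.1516 atm

0.152 atm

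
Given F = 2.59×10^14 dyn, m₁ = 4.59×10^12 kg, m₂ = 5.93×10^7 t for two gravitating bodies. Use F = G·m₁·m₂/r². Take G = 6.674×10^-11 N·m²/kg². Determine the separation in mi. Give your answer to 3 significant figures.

0.0520 mi

From Newton's law of gravitation: r = √(G·m₁m₂/F).
F = 2.59×10^14 dyn = 2.590×10^9 N; m₁ = 4.59×10^12 kg; m₂ = 5.93×10^7 t = 5.930×10^10 kg; G = 6.674×10^-11 N·m²/kg².
r = 83.75 m
83.75 m × (1 mi / 1609 m) = 0.05204 mi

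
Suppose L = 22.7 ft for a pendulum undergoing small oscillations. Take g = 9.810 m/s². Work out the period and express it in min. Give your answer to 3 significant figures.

Directly: T = 2π√(L/g).
L = 22.7 ft = 6.919 m; g = 9.810 m/s².
T = 5.277 s
5.277 s × (1 min / 60.00 s) = 0.08795 min

0.0879 min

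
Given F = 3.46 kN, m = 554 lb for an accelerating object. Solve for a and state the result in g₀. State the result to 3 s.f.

1.40 g₀

Rearranging: a = F/m.
F = 3.46 kN = 3460 N; m = 554 lb = 251.3 kg.
a = 13.77 m/s²
13.77 m/s² × (1 g₀ / 9.807 m/s²) = 1.404 g₀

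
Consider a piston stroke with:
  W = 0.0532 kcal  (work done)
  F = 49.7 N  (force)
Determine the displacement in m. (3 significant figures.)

4.48 m

Solving W = F·d for d: d = W/F.
W = 0.0532 kcal = 222.6 J; F = 49.7 N.
d = 4.479 m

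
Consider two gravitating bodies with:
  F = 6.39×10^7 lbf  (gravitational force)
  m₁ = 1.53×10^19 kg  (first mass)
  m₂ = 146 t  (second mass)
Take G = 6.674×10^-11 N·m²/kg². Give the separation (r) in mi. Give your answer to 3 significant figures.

Rearranging: r = √(G·m₁m₂/F).
F = 6.39×10^7 lbf = 2.842×10^8 N; m₁ = 1.53×10^19 kg; m₂ = 146 t = 1.460×10^5 kg; G = 6.674×10^-11 N·m²/kg².
r = 724.2 m
724.2 m × (1 mi / 1609 m) = 0.4500 mi

0.450 mi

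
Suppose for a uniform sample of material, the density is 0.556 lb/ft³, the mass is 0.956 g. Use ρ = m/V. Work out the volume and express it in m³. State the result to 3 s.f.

1.07×10^-4 m³

Rearranging ρ = m/V for V: V = m/ρ.
ρ = 0.556 lb/ft³ = 8.906 kg/m³; m = 0.956 g = 9.560×10^-4 kg.
V = 1.073×10^-4 m³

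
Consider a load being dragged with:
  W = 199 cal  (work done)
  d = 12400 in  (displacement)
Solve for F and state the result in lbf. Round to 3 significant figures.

Rearranging W = F·d for F: F = W/d.
W = 199 cal = 832.6 J; d = 12400 in = 315.0 m.
F = 2.644 N
2.644 N × (1 lbf / 4.448 N) = 0.5943 lbf

0.594 lbf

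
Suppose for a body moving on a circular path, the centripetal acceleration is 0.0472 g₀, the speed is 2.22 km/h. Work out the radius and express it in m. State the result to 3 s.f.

0.822 m

Solving a = v²/r for r: r = v²/a.
a = 0.0472 g₀ = 0.4629 m/s²; v = 2.22 km/h = 0.6167 m/s.
r = 0.8216 m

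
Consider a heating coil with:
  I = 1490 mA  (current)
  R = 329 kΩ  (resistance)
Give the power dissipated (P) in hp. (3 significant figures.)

979 hp

P is given directly by: P = I²R.
I = 1490 mA = 1.490 A; R = 329 kΩ = 3.290×10^5 Ω.
P = 7.304×10^5 W
7.304×10^5 W × (1 hp / 745.7 W) = 979.5 hp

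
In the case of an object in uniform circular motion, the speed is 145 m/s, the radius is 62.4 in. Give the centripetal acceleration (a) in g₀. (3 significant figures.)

1350 g₀

a is given directly by: a = v²/r.
v = 145 m/s; r = 62.4 in = 1.585 m.
a = 13265 m/s²
13265 m/s² × (1 g₀ / 9.807 m/s²) = 1353 g₀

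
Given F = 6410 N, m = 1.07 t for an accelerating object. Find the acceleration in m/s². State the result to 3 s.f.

5.99 m/s²

Rearranging F = m·a for a: a = F/m.
F = 6410 N; m = 1.07 t = 1070 kg.
a = 5.991 m/s²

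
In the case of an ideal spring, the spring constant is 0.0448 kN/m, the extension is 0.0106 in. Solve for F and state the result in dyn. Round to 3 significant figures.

From Hooke's law: F = kx.
k = 0.0448 kN/m = 44.80 N/m; x = 0.0106 in = 2.692×10^-4 m.
F = 0.01206 N
0.01206 N × (1 dyn / 1.000×10^-5 N) = 1206 dyn

1210 dyn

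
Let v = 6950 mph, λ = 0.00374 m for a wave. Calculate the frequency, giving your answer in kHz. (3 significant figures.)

Solving v = f·λ for f: f = v/λ.
v = 6950 mph = 3107 m/s; λ = 0.00374 m.
f = 8.307×10^5 Hz
8.307×10^5 Hz × (1 kHz / 1000 Hz) = 830.7 kHz

831 kHz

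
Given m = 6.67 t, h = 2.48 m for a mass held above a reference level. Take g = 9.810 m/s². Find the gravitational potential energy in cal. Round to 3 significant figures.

38800 cal

Directly: PE = mgh.
m = 6.67 t = 6670 kg; h = 2.48 m; g = 9.810 m/s².
PE = 1.623×10^5 J
1.623×10^5 J × (1 cal / 4.184 J) = 38784 cal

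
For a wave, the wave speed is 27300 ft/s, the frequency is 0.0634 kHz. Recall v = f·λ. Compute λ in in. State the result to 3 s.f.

5170 in

Rearranging v = f·λ for λ: λ = v/f.
v = 27300 ft/s = 8321 m/s; f = 0.0634 kHz = 63.40 Hz.
λ = 131.2 m
131.2 m × (1 in / 0.02540 m) = 5167 in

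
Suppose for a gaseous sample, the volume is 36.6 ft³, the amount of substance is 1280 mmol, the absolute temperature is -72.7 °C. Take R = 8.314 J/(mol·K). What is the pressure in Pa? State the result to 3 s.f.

2060 Pa

P is given directly by: P = nRT/V.
V = 36.6 ft³ = 1.036 m³; n = 1280 mmol = 1.280 mol; T = -72.7 °C = 200.4 K; R = 8.314 J/(mol·K).
P = 2058 Pa  (the unit combination reduces to kg/(m·s²) = Pa)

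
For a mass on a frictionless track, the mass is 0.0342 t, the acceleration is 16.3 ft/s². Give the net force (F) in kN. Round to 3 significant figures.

From Newton's second law: F = m·a.
m = 0.0342 t = 34.20 kg; a = 16.3 ft/s² = 4.968 m/s².
F = 169.9 N
169.9 N × (1 kN / 1000 N) = 0.1699 kN

0.170 kN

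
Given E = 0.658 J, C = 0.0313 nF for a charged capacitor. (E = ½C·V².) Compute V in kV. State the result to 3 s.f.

Solving E = ½C·V² for V: V = √(2E/C).
E = 0.658 J; C = 0.0313 nF = 3.130×10^-11 F.
V = 2.050×10^5 V  (the unit combination reduces to kg·m²/(A·s³) = V)
2.050×10^5 V × (1 kV / 1000 V) = 205.0 kV

205 kV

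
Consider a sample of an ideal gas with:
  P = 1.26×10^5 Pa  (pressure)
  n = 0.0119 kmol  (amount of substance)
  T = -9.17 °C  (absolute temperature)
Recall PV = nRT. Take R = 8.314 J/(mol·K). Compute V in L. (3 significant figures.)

From the ideal-gas law: V = nRT/P.
P = 1.26×10^5 Pa; n = 0.0119 kmol = 11.90 mol; T = -9.17 °C = 264.0 K; R = 8.314 J/(mol·K).
V = 0.2073 m³
0.2073 m³ × (1 L / 0.001000 m³) = 207.3 L

207 L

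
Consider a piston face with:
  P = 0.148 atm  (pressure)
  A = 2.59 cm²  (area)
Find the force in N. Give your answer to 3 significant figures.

3.88 N

Rearranging: F = P·A.
P = 0.148 atm = 14996 Pa; A = 2.59 cm² = 2.590×10^-4 m².
F = 3.884 N  (the unit combination reduces to kg·m/s² = N)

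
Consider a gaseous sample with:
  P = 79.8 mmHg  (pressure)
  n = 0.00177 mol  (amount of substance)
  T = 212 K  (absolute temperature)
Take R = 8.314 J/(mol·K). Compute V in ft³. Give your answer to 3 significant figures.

0.0104 ft³

From the ideal-gas law: V = nRT/P.
P = 79.8 mmHg = 10639 Pa; n = 0.00177 mol; T = 212 K; R = 8.314 J/(mol·K).
V = 2.932×10^-4 m³
2.932×10^-4 m³ × (1 ft³ / 0.02832 m³) = 0.01036 ft³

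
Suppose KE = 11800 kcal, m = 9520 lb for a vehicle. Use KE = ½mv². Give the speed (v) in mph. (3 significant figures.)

338 mph

Rearranging KE = ½mv² for v: v = √(2·KE/m).
KE = 11800 kcal = 4.937×10^7 J; m = 9520 lb = 4318 kg.
v = 151.2 m/s
151.2 m/s × (1 mph / 0.4470 m/s) = 338.3 mph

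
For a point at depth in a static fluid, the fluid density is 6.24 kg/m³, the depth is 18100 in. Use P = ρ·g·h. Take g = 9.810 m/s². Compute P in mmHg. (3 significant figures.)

211 mmHg

P is given directly by: P = ρgh.
ρ = 6.24 kg/m³; h = 18100 in = 459.7 m; g = 9.810 m/s².
P = 28143 Pa
28143 Pa × (1 mmHg / 133.3 Pa) = 211.1 mmHg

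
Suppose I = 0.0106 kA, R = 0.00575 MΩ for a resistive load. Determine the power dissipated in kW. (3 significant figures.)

P is given directly by: P = I²R.
I = 0.0106 kA = 10.60 A; R = 0.00575 MΩ = 5750 Ω.
P = 6.461×10^5 W  (the unit combination reduces to kg·m²/s³ = W)
6.461×10^5 W × (1 kW / 1000 W) = 646.1 kW

646 kW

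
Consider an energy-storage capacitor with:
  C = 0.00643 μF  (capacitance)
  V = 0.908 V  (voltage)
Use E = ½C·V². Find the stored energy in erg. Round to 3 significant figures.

Directly: E = ½CV².
C = 0.00643 μF = 6.430×10^-9 F; V = 0.908 V.
E = 2.651×10^-9 J
2.651×10^-9 J × (1 erg / 1.000×10^-7 J) = 0.02651 erg

0.0265 erg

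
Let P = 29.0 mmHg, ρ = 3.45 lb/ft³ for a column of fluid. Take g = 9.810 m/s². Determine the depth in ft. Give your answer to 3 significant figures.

23.4 ft

Rearranging P = ρ·g·h for h: h = P/(ρ·g).
P = 29.0 mmHg = 3866 Pa; ρ = 3.45 lb/ft³ = 55.26 kg/m³; g = 9.810 m/s².
h = 7.132 m
7.132 m × (1 ft / 0.3048 m) = 23.40 ft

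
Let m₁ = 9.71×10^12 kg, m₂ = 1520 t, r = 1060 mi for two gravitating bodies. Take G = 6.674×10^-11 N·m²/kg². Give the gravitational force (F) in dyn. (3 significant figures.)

33.8 dyn

From Newton's law of gravitation: F = Gm₁m₂/r².
m₁ = 9.71×10^12 kg; m₂ = 1520 t = 1.520×10^6 kg; r = 1060 mi = 1.706×10^6 m; G = 6.674×10^-11 N·m²/kg².
F = 3.385×10^-4 N  (the unit combination reduces to kg·m/s² = N)
3.385×10^-4 N × (1 dyn / 1.000×10^-5 N) = 33.85 dyn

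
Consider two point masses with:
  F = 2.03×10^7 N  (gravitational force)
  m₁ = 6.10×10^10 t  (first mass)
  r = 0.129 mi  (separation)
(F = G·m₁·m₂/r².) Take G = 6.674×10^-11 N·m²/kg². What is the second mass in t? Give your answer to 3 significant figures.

Solving F = G·m₁·m₂/r² for m₂: m₂ = F·r²/(G·m₁).
F = 2.03×10^7 N; m₁ = 6.10×10^10 t = 6.100×10^13 kg; r = 0.129 mi = 207.6 m; G = 6.674×10^-11 N·m²/kg².
m₂ = 2.149×10^8 kg
2.149×10^8 kg × (1 t / 1000 kg) = 2.149×10^5 t

2.15×10^5 t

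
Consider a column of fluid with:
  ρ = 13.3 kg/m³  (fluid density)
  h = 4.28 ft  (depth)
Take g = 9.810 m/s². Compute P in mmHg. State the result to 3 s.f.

Directly: P = ρgh.
ρ = 13.3 kg/m³; h = 4.28 ft = 1.305 m; g = 9.810 m/s².
P = 170.2 Pa
170.2 Pa × (1 mmHg / 133.3 Pa) = 1.277 mmHg

1.28 mmHg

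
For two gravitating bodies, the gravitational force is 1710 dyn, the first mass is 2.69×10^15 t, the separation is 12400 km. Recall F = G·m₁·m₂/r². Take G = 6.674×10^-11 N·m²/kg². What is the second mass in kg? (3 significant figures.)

14600 kg

From Newton's law of gravitation: m₂ = F·r²/(G·m₁).
F = 1710 dyn = 0.01710 N; m₁ = 2.69×10^15 t = 2.690×10^18 kg; r = 12400 km = 1.240×10^7 m; G = 6.674×10^-11 N·m²/kg².
m₂ = 14645 kg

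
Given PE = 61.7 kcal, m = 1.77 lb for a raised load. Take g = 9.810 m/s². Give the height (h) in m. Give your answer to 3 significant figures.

32800 m

Rearranging: h = PE/(m·g).
PE = 61.7 kcal = 2.582×10^5 J; m = 1.77 lb = 0.8029 kg; g = 9.810 m/s².
h = 32777 m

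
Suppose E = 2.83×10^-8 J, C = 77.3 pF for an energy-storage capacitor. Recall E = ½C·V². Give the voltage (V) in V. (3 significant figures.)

27.1 V

Rearranging E = ½C·V² for V: V = √(2E/C).
E = 2.83×10^-8 J; C = 77.3 pF = 7.730×10^-11 F.
V = 27.06 V  (the unit combination reduces to kg·m²/(A·s³) = V)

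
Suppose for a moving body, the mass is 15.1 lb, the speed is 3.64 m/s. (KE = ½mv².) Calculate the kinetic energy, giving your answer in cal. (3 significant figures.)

10.8 cal

Directly: KE = ½mv².
m = 15.1 lb = 6.849 kg; v = 3.64 m/s.
KE = 45.37 J  (the unit combination reduces to kg·m²/s² = J)
45.37 J × (1 cal / 4.184 J) = 10.84 cal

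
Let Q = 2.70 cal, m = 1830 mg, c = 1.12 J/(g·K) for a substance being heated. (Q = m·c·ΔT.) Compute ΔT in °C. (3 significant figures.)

Rearranging: ΔT = Q/(m·c).
Q = 2.70 cal = 11.30 J; m = 1830 mg = 0.001830 kg; c = 1.12 J/(g·K) = 1120 J/(kg·K).
ΔT = 5.512 K
Since 1 °C = 1 K, 5.512 °C.

5.51 °C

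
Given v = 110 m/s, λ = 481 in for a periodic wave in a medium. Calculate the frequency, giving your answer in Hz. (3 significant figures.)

9.00 Hz

Solving v = f·λ for f: f = v/λ.
v = 110 m/s; λ = 481 in = 12.22 m.
f = 9.004 Hz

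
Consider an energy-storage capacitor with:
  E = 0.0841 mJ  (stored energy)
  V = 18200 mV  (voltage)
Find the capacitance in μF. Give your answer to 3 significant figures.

Rearranging: C = 2E/V².
E = 0.0841 mJ = 8.410×10^-5 J; V = 18200 mV = 18.20 V.
C = 5.078×10^-7 F
5.078×10^-7 F × (1 μF / 1.000×10^-6 F) = 0.5078 μF

0.508 μF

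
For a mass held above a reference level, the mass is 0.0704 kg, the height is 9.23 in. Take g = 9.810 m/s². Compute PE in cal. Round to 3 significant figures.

0.0387 cal

PE is given directly by: PE = mgh.
m = 0.0704 kg; h = 9.23 in = 0.2344 m; g = 9.810 m/s².
PE = 0.1619 J
0.1619 J × (1 cal / 4.184 J) = 0.03870 cal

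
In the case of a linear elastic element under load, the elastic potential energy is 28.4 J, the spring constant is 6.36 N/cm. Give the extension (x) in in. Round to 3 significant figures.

Rearranging: x = √(2U/k).
U = 28.4 J; k = 6.36 N/cm = 636.0 N/m.
x = 0.2988 m
0.2988 m × (1 in / 0.02540 m) = 11.77 in

11.8 in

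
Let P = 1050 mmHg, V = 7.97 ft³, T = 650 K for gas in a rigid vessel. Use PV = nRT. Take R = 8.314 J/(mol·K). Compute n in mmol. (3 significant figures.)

Rearranging: n = PV/(RT).
P = 1050 mmHg = 1.400×10^5 Pa; V = 7.97 ft³ = 0.2257 m³; T = 650 K; R = 8.314 J/(mol·K).
n = 5.846 mol
5.846 mol × (1 mmol / 0.001000 mol) = 5846 mmol

5850 mmol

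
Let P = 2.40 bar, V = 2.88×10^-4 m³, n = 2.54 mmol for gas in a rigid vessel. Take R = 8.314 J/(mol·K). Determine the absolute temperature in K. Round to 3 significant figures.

3270 K

From the ideal-gas law: T = PV/(nR).
P = 2.40 bar = 2.400×10^5 Pa; V = 2.88×10^-4 m³; n = 2.54 mmol = 0.002540 mol; R = 8.314 J/(mol·K).
T = 3273 K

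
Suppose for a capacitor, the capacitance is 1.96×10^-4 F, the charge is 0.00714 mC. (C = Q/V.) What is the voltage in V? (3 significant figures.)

Rearranging C = Q/V for V: V = Q/C.
C = 1.96×10^-4 F; Q = 0.00714 mC = 7.140×10^-6 C.
V = 0.03643 V

0.0364 V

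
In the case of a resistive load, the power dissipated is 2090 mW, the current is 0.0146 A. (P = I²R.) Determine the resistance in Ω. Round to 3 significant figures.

9800 Ω

Solving P = I²R for R: R = P/I².
P = 2090 mW = 2.090 W; I = 0.0146 A.
R = 9805 Ω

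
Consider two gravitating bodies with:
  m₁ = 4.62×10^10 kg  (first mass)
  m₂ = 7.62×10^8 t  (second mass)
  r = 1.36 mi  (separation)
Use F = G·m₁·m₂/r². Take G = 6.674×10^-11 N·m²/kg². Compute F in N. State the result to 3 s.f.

4.90×10^5 N

From Newton's law of gravitation: F = Gm₁m₂/r².
m₁ = 4.62×10^10 kg; m₂ = 7.62×10^8 t = 7.620×10^11 kg; r = 1.36 mi = 2189 m; G = 6.674×10^-11 N·m²/kg².
F = 4.905×10^5 N  (the unit combination reduces to kg·m/s² = N)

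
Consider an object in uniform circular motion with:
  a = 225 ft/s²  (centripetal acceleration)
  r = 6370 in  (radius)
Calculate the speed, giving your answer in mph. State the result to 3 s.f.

236 mph

Rearranging: v = √(a·r).
a = 225 ft/s² = 68.58 m/s²; r = 6370 in = 161.8 m.
v = 105.3 m/s
105.3 m/s × (1 mph / 0.4470 m/s) = 235.6 mph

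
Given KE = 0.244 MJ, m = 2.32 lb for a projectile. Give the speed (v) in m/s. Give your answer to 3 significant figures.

Solving KE = ½mv² for v: v = √(2·KE/m).
KE = 0.244 MJ = 2.440×10^5 J; m = 2.32 lb = 1.052 kg.
v = 681.0 m/s

681 m/s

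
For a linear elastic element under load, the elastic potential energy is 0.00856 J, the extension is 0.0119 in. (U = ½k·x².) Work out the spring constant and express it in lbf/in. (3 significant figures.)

Solving U = ½k·x² for k: k = 2U/x².
U = 0.00856 J; x = 0.0119 in = 3.023×10^-4 m.
k = 1.874×10^5 N/m
1.874×10^5 N/m × (1 lbf/in / 175.1 N/m) = 1070 lbf/in

1070 lbf/in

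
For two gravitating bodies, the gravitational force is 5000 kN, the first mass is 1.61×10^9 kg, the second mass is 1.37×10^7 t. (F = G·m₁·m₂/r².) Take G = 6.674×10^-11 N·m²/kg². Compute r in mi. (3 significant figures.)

0.0107 mi

Solving F = G·m₁·m₂/r² for r: r = √(G·m₁m₂/F).
F = 5000 kN = 5.000×10^6 N; m₁ = 1.61×10^9 kg; m₂ = 1.37×10^7 t = 1.370×10^10 kg; G = 6.674×10^-11 N·m²/kg².
r = 17.16 m
17.16 m × (1 mi / 1609 m) = 0.01066 mi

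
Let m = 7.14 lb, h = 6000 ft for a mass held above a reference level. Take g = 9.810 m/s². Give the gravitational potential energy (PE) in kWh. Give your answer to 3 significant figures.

PE is given directly by: PE = mgh.
m = 7.14 lb = 3.239 kg; h = 6000 ft = 1829 m; g = 9.810 m/s².
PE = 58103 J
58103 J × (1 kWh / 3.600×10^6 J) = 0.01614 kWh

0.0161 kWh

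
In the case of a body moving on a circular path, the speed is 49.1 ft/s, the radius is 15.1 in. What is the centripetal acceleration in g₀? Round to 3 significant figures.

a is given directly by: a = v²/r.
v = 49.1 ft/s = 14.97 m/s; r = 15.1 in = 0.3835 m.
a = 584.0 m/s²
584.0 m/s² × (1 g₀ / 9.807 m/s²) = 59.55 g₀

59.5 g₀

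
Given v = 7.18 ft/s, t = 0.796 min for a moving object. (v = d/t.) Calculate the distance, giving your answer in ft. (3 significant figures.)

Rearranging v = d/t for d: d = v·t.
v = 7.18 ft/s = 2.188 m/s; t = 0.796 min = 47.76 s.
d = 104.5 m
104.5 m × (1 ft / 0.3048 m) = 342.9 ft

343 ft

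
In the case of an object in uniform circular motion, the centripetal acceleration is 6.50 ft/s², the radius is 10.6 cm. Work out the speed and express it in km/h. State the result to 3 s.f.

Rearranging: v = √(a·r).
a = 6.50 ft/s² = 1.981 m/s²; r = 10.6 cm = 0.1060 m.
v = 0.4583 m/s
0.4583 m/s × (1 km/h / 0.2778 m/s) = 1.650 km/h

1.65 km/h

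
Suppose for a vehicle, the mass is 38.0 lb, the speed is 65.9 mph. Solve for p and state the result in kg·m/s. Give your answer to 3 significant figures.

Directly: p = mv.
m = 38.0 lb = 17.24 kg; v = 65.9 mph = 29.46 m/s.
p = 507.8 kg·m/s  (the unit combination reduces to kg·m/s = kg·m/s)

508 kg·m/s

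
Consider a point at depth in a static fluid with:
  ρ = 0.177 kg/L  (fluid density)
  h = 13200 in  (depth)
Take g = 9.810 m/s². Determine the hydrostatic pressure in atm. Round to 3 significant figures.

5.75 atm

P is given directly by: P = ρgh.
ρ = 0.177 kg/L = 177.0 kg/m³; h = 13200 in = 335.3 m; g = 9.810 m/s².
P = 5.822×10^5 Pa
5.822×10^5 Pa × (1 atm / 1.013×10^5 Pa) = 5.746 atm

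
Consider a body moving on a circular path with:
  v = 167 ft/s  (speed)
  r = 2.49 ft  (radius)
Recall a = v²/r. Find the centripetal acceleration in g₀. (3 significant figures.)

348 g₀

Directly: a = v²/r.
v = 167 ft/s = 50.90 m/s; r = 2.49 ft = 0.7590 m.
a = 3414 m/s²
3414 m/s² × (1 g₀ / 9.807 m/s²) = 348.1 g₀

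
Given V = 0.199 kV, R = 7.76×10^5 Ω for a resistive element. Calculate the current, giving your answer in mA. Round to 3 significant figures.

From Ohm's law: I = V/R.
V = 0.199 kV = 199.0 V; R = 7.76×10^5 Ω.
I = 2.564×10^-4 A
2.564×10^-4 A × (1 mA / 0.001000 A) = 0.2564 mA

0.256 mA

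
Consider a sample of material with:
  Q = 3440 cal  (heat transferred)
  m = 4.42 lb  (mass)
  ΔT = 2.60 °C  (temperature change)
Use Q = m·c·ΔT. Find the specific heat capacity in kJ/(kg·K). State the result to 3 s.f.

Solving Q = m·c·ΔT for c: c = Q/(m·ΔT).
Q = 3440 cal = 14393 J; m = 4.42 lb = 2.005 kg; ΔT = 2.60 °C = 2.600 K.
c = 2761 J/(kg·K)
2761 J/(kg·K) × (1 kJ/(kg·K) / 1000 J/(kg·K)) = 2.761 kJ/(kg·K)

2.76 kJ/(kg·K)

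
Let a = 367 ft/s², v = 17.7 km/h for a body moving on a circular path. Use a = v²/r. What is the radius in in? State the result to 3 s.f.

8.51 in

Solving a = v²/r for r: r = v²/a.
a = 367 ft/s² = 111.9 m/s²; v = 17.7 km/h = 4.917 m/s.
r = 0.2161 m
0.2161 m × (1 in / 0.02540 m) = 8.508 in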